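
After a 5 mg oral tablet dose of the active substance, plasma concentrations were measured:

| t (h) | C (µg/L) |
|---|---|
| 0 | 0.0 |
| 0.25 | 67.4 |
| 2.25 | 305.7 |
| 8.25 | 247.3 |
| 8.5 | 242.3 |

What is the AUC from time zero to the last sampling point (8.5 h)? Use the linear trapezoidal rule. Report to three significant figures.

AUC = 2100 µg/L·h

Trapezoidal AUC_0→8.5:
  [0→0.25]: (0.0+67.4)/2 × 0.25 = 8.425
  [0.25→2.25]: (67.4+305.7)/2 × 2 = 373.1
  [2.25→8.25]: (305.7+247.3)/2 × 6 = 1659.0
  [8.25→8.5]: (247.3+242.3)/2 × 0.25 = 61.2
  Sum = 2101.725 µg/L·h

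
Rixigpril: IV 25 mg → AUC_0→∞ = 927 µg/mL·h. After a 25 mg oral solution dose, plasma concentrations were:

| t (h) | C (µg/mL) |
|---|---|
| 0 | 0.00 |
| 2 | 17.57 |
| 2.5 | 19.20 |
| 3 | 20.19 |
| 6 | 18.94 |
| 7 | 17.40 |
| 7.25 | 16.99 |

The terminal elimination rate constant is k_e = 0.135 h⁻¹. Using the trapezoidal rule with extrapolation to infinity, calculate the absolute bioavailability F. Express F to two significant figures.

F = 0.26

Trapezoidal AUC_0→7.25 (oral solution):
  [0→2]: (0.00+17.57)/2 × 2 = 17.57
  [2→2.5]: (17.57+19.20)/2 × 0.5 = 9.1925
  [2.5→3]: (19.20+20.19)/2 × 0.5 = 9.8475
  [3→6]: (20.19+18.94)/2 × 3 = 58.695
  [6→7]: (18.94+17.40)/2 × 1 = 18.17
  [7→7.25]: (17.40+16.99)/2 × 0.25 = 4.29875
  Sum = 117.77375 µg/mL·h
Tail: C_last/k_e = 16.99/0.135 = 125.852
AUC_0→∞ (oral solution) = 117.77375 + 125.852 = 243.62575 µg/mL·h
F = (AUC_ev/D_ev)/(AUC_iv/D_iv) = (243.62575/25)/(927/25) = 9.74503/37.08 = 0.2628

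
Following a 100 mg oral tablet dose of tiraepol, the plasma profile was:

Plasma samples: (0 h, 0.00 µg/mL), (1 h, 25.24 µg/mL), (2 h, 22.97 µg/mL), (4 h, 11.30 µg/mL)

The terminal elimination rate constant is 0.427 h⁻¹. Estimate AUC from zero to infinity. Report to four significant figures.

AUC = 97.46 µg/mL·h

Trapezoidal AUC_0→4:
  [0→1]: (0.00+25.24)/2 × 1 = 12.62
  [1→2]: (25.24+22.97)/2 × 1 = 24.105
  [2→4]: (22.97+11.30)/2 × 2 = 34.27
  Sum = 70.995 µg/mL·h
Extrapolated tail: C_last / k_e = 11.30 / 0.427 = 26.464
AUC_0→∞ = 70.995 + 26.464 = 97.459 µg/mL·h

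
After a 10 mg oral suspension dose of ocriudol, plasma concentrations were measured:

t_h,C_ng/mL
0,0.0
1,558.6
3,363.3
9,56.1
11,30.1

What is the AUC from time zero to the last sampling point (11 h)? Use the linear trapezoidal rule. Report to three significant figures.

Trapezoidal AUC_0→11:
  [0→1]: (0.0+558.6)/2 × 1 = 279.3
  [1→3]: (558.6+363.3)/2 × 2 = 921.9
  [3→9]: (363.3+56.1)/2 × 6 = 1258.2
  [9→11]: (56.1+30.1)/2 × 2 = 86.2
  Sum = 2545.6 ng/mL·h

AUC = 2550 ng/mL·h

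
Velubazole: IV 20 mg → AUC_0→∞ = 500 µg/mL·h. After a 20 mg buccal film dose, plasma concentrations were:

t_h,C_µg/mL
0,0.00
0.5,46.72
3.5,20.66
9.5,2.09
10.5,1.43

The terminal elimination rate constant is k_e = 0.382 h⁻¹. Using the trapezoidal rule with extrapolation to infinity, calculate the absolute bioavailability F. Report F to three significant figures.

F = 0.373

Trapezoidal AUC_0→10.5 (buccal film):
  [0→0.5]: (0.00+46.72)/2 × 0.5 = 11.68
  [0.5→3.5]: (46.72+20.66)/2 × 3 = 101.07
  [3.5→9.5]: (20.66+2.09)/2 × 6 = 68.25
  [9.5→10.5]: (2.09+1.43)/2 × 1 = 1.76
  Sum = 182.76 µg/mL·h
Tail: C_last/k_e = 1.43/0.382 = 3.743
AUC_0→∞ (buccal film) = 182.76 + 3.743 = 186.503 µg/mL·h
F = (AUC_ev/D_ev)/(AUC_iv/D_iv) = (186.503/20)/(500/20) = 9.32515/25 = 0.3730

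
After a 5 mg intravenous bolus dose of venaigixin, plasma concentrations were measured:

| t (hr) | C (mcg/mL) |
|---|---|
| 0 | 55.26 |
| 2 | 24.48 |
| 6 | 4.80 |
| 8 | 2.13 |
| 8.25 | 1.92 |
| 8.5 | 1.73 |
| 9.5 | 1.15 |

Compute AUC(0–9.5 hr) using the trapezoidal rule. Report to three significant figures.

AUC = 148 mcg/mL·hr

Trapezoidal AUC_0→9.5:
  [0→2]: (55.26+24.48)/2 × 2 = 79.74
  [2→6]: (24.48+4.80)/2 × 4 = 58.56
  [6→8]: (4.80+2.13)/2 × 2 = 6.93
  [8→8.25]: (2.13+1.92)/2 × 0.25 = 0.50625
  [8.25→8.5]: (1.92+1.73)/2 × 0.25 = 0.45625
  [8.5→9.5]: (1.73+1.15)/2 × 1 = 1.44
  Sum = 147.6325 mcg/mL·hr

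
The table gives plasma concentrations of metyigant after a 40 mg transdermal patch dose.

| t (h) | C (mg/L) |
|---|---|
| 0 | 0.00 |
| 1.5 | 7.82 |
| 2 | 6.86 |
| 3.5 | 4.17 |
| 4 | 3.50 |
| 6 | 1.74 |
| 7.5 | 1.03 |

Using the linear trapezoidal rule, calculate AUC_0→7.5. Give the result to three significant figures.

Trapezoidal AUC_0→7.5:
  [0→1.5]: (0.00+7.82)/2 × 1.5 = 5.865
  [1.5→2]: (7.82+6.86)/2 × 0.5 = 3.67
  [2→3.5]: (6.86+4.17)/2 × 1.5 = 8.2725
  [3.5→4]: (4.17+3.50)/2 × 0.5 = 1.9175
  [4→6]: (3.50+1.74)/2 × 2 = 5.24
  [6→7.5]: (1.74+1.03)/2 × 1.5 = 2.0775
  Sum = 27.0425 mg/L·h

AUC = 27.0 mg/L·h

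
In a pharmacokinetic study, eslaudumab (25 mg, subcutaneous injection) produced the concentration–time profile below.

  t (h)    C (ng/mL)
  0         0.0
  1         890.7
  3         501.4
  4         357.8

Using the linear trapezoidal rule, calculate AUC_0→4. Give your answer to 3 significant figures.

AUC = 2270 ng/mL·h

Trapezoidal AUC_0→4:
  [0→1]: (0.0+890.7)/2 × 1 = 445.35
  [1→3]: (890.7+501.4)/2 × 2 = 1392.1
  [3→4]: (501.4+357.8)/2 × 1 = 429.6
  Sum = 2267.05 ng/mL·h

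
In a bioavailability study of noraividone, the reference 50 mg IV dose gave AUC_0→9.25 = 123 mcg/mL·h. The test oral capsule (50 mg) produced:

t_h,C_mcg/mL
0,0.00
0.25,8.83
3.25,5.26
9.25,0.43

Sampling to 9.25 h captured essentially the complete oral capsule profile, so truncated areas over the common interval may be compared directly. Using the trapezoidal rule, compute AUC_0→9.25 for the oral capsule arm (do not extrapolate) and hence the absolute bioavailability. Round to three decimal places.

F = 0.320

Trapezoidal AUC_0→9.25 (oral capsule):
  [0→0.25]: (0.00+8.83)/2 × 0.25 = 1.10375
  [0.25→3.25]: (8.83+5.26)/2 × 3 = 21.135
  [3.25→9.25]: (5.26+0.43)/2 × 6 = 17.07
  Sum = 39.30875 mcg/mL·h
F = (AUC_ev/D_ev)/(AUC_iv/D_iv) = (39.30875/50)/(123/50) = 0.786175/2.46 = 0.3196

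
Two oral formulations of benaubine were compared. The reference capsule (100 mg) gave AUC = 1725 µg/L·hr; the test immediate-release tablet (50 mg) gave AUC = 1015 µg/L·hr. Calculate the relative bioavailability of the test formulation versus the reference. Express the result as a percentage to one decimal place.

F_rel = 117.7%

F_rel = (AUC_test/D_test) / (AUC_ref/D_ref)
      = (1015/50) / (1725/100)
      = 20.3 / 17.25 = 1.1768 = 117.68%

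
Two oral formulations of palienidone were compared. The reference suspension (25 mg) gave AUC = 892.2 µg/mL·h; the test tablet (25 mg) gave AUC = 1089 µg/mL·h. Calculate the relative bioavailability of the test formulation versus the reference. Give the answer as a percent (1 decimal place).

F_rel = (AUC_test/D_test) / (AUC_ref/D_ref)
      = (1089/25) / (892.2/25)
      = 43.56 / 35.688 = 1.2206 = 122.06%

F_rel = 122.1%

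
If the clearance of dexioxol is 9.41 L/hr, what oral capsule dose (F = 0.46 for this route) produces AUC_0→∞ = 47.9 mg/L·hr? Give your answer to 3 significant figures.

Dose = 980 mg

Dose = CL × AUC_0→∞ / F
     = 9.41 × 47.9 / 0.46 = 979.867 mg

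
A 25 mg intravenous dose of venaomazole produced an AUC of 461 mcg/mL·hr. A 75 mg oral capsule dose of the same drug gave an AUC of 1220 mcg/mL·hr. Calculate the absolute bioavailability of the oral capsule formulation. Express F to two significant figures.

F = 0.88

F = (AUC_ev / D_ev) / (AUC_iv / D_iv)
  = (1220/75) / (461/25)
  = 16.2667 / 18.44 = 0.8821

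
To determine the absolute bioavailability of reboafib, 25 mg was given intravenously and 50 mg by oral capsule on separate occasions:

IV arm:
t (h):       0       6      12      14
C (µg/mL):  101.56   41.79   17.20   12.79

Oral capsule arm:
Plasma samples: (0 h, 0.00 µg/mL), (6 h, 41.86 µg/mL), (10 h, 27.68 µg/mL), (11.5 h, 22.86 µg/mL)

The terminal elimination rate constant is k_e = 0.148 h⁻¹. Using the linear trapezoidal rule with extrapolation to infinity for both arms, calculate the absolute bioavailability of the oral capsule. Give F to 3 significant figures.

Trapezoidal AUC_0→14 (IV):
  [0→6]: (101.56+41.79)/2 × 6 = 430.05
  [6→12]: (41.79+17.20)/2 × 6 = 176.97
  [12→14]: (17.20+12.79)/2 × 2 = 29.99
  Sum = 637.01 µg/mL·h
IV tail: 12.79/0.148 = 86.419; AUC_iv,0→∞ = 637.01 + 86.419 = 723.429 µg/mL·h
Trapezoidal AUC_0→11.5 (oral capsule):
  [0→6]: (0.00+41.86)/2 × 6 = 125.58
  [6→10]: (41.86+27.68)/2 × 4 = 139.08
  [10→11.5]: (27.68+22.86)/2 × 1.5 = 37.905
  Sum = 302.565 µg/mL·h
oral capsule tail: 22.86/0.148 = 154.459; AUC_ev,0→∞ = 302.565 + 154.459 = 457.024 µg/mL·h
F = (AUC_ev/D_ev)/(AUC_iv/D_iv) = (457.024/50)/(723.429/25) = 9.14048/28.93716 = 0.3159

F = 0.316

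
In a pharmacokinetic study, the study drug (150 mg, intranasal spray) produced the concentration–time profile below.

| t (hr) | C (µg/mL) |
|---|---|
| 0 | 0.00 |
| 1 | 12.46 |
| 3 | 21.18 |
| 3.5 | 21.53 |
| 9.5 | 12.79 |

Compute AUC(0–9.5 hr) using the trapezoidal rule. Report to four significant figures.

Trapezoidal AUC_0→9.5:
  [0→1]: (0.00+12.46)/2 × 1 = 6.23
  [1→3]: (12.46+21.18)/2 × 2 = 33.64
  [3→3.5]: (21.18+21.53)/2 × 0.5 = 10.6775
  [3.5→9.5]: (21.53+12.79)/2 × 6 = 102.96
  Sum = 153.5075 µg/mL·hr

AUC = 153.5 µg/mL·hr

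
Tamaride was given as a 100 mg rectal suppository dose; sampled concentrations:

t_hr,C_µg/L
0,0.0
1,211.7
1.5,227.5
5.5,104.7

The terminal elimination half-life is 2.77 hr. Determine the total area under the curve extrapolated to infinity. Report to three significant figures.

Trapezoidal AUC_0→5.5:
  [0→1]: (0.0+211.7)/2 × 1 = 105.85
  [1→1.5]: (211.7+227.5)/2 × 0.5 = 109.8
  [1.5→5.5]: (227.5+104.7)/2 × 4 = 664.4
  Sum = 880.05 µg/L·hr
k_e = ln2 / t½ = 0.693147 / 2.77 = 0.2502 hr^-1
Extrapolated tail: C_last / k_e = 104.7 / 0.2502 = 418.465
AUC_0→∞ = 880.05 + 418.465 = 1298.515 µg/L·hr

AUC = 1300 µg/L·hr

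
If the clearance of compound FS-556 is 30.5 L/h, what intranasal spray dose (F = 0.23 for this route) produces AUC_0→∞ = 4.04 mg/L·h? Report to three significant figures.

Dose = 536 mg

Dose = CL × AUC_0→∞ / F
     = 30.5 × 4.04 / 0.23 = 535.739 mg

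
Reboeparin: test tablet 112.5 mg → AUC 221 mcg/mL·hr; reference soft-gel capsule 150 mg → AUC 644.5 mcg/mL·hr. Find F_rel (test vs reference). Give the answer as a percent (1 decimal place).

F_rel = 45.7%

F_rel = (AUC_test/D_test) / (AUC_ref/D_ref)
      = (221/112.5) / (644.5/150)
      = 1.96444 / 4.29667 = 0.4572 = 45.72%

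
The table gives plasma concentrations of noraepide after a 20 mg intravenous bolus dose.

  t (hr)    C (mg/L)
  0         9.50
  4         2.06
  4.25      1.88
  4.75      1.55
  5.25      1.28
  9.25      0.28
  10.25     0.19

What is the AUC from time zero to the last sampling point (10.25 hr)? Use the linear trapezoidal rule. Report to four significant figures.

Trapezoidal AUC_0→10.25:
  [0→4]: (9.50+2.06)/2 × 4 = 23.12
  [4→4.25]: (2.06+1.88)/2 × 0.25 = 0.4925
  [4.25→4.75]: (1.88+1.55)/2 × 0.5 = 0.8575
  [4.75→5.25]: (1.55+1.28)/2 × 0.5 = 0.7075
  [5.25→9.25]: (1.28+0.28)/2 × 4 = 3.12
  [9.25→10.25]: (0.28+0.19)/2 × 1 = 0.235
  Sum = 28.5325 mg/L·hr

AUC = 28.53 mg/L·hr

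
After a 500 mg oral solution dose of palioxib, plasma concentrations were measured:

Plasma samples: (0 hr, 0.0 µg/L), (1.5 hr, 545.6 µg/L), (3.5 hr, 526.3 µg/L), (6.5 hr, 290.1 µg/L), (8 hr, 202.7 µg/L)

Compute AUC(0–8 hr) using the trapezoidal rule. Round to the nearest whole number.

Trapezoidal AUC_0→8:
  [0→1.5]: (0.0+545.6)/2 × 1.5 = 409.2
  [1.5→3.5]: (545.6+526.3)/2 × 2 = 1071.9
  [3.5→6.5]: (526.3+290.1)/2 × 3 = 1224.6
  [6.5→8]: (290.1+202.7)/2 × 1.5 = 369.6
  Sum = 3075.3 µg/L·hr

AUC = 3075 µg/L·hr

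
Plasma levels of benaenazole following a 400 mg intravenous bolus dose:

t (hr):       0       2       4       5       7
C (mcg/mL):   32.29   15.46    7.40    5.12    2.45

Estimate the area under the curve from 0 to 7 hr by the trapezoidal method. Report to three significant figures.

Trapezoidal AUC_0→7:
  [0→2]: (32.29+15.46)/2 × 2 = 47.75
  [2→4]: (15.46+7.40)/2 × 2 = 22.86
  [4→5]: (7.40+5.12)/2 × 1 = 6.26
  [5→7]: (5.12+2.45)/2 × 2 = 7.57
  Sum = 84.44 mcg/mL·hr

AUC = 84.4 mcg/mL·hr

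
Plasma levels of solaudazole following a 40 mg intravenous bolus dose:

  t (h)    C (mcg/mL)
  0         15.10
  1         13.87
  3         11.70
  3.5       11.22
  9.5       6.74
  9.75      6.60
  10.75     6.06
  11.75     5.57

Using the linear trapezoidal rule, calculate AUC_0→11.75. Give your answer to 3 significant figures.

Trapezoidal AUC_0→11.75:
  [0→1]: (15.10+13.87)/2 × 1 = 14.485
  [1→3]: (13.87+11.70)/2 × 2 = 25.57
  [3→3.5]: (11.70+11.22)/2 × 0.5 = 5.73
  [3.5→9.5]: (11.22+6.74)/2 × 6 = 53.88
  [9.5→9.75]: (6.74+6.60)/2 × 0.25 = 1.6675
  [9.75→10.75]: (6.60+6.06)/2 × 1 = 6.33
  [10.75→11.75]: (6.06+5.57)/2 × 1 = 5.815
  Sum = 113.4775 mcg/mL·h

AUC = 113 mcg/mL·h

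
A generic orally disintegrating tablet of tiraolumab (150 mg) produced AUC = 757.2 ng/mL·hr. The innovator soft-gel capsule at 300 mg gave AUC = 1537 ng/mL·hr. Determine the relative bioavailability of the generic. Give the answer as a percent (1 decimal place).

F_rel = (AUC_test/D_test) / (AUC_ref/D_ref)
      = (757.2/150) / (1537/300)
      = 5.048 / 5.12333 = 0.9853 = 98.53%

F_rel = 98.5%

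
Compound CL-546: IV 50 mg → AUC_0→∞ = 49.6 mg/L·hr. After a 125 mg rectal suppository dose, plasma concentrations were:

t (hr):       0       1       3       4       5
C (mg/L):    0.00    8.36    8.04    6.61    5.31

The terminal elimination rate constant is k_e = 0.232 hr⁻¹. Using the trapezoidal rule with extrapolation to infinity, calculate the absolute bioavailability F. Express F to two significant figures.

F = 0.46

Trapezoidal AUC_0→5 (rectal suppository):
  [0→1]: (0.00+8.36)/2 × 1 = 4.18
  [1→3]: (8.36+8.04)/2 × 2 = 16.4
  [3→4]: (8.04+6.61)/2 × 1 = 7.325
  [4→5]: (6.61+5.31)/2 × 1 = 5.96
  Sum = 33.865 mg/L·hr
Tail: C_last/k_e = 5.31/0.232 = 22.888
AUC_0→∞ (rectal suppository) = 33.865 + 22.888 = 56.753 mg/L·hr
F = (AUC_ev/D_ev)/(AUC_iv/D_iv) = (56.753/125)/(49.6/50) = 0.454024/0.992 = 0.4577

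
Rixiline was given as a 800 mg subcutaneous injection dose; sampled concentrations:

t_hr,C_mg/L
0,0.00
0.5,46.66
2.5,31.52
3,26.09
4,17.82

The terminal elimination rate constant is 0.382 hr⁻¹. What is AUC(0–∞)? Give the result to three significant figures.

AUC = 173 mg/L·hr

Trapezoidal AUC_0→4:
  [0→0.5]: (0.00+46.66)/2 × 0.5 = 11.665
  [0.5→2.5]: (46.66+31.52)/2 × 2 = 78.18
  [2.5→3]: (31.52+26.09)/2 × 0.5 = 14.4025
  [3→4]: (26.09+17.82)/2 × 1 = 21.955
  Sum = 126.2025 mg/L·hr
Extrapolated tail: C_last / k_e = 17.82 / 0.382 = 46.649
AUC_0→∞ = 126.2025 + 46.649 = 172.8515 mg/L·hr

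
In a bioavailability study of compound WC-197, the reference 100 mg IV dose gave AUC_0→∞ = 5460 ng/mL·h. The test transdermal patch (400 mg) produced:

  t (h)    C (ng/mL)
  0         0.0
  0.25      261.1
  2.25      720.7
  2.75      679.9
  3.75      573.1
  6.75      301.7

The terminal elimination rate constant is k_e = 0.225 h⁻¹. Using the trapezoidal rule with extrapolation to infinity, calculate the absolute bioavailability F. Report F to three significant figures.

F = 0.213

Trapezoidal AUC_0→6.75 (transdermal patch):
  [0→0.25]: (0.0+261.1)/2 × 0.25 = 32.6375
  [0.25→2.25]: (261.1+720.7)/2 × 2 = 981.8
  [2.25→2.75]: (720.7+679.9)/2 × 0.5 = 350.15
  [2.75→3.75]: (679.9+573.1)/2 × 1 = 626.5
  [3.75→6.75]: (573.1+301.7)/2 × 3 = 1312.2
  Sum = 3303.2875 ng/mL·h
Tail: C_last/k_e = 301.7/0.225 = 1340.889
AUC_0→∞ (transdermal patch) = 3303.2875 + 1340.889 = 4644.1765 ng/mL·h
F = (AUC_ev/D_ev)/(AUC_iv/D_iv) = (4644.1765/400)/(5460/100) = 11.6104/54.6 = 0.2126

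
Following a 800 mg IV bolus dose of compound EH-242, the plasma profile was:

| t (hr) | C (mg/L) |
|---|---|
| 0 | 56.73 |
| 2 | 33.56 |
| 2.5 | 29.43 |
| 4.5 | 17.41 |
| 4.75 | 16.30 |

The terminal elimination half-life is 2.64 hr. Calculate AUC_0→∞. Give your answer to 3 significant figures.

AUC = 219 mg/L·hr

Trapezoidal AUC_0→4.75:
  [0→2]: (56.73+33.56)/2 × 2 = 90.29
  [2→2.5]: (33.56+29.43)/2 × 0.5 = 15.7475
  [2.5→4.5]: (29.43+17.41)/2 × 2 = 46.84
  [4.5→4.75]: (17.41+16.30)/2 × 0.25 = 4.21375
  Sum = 157.09125 mg/L·hr
k_e = ln2 / t½ = 0.693147 / 2.64 = 0.2626 hr^-1
Extrapolated tail: C_last / k_e = 16.30 / 0.2626 = 62.072
AUC_0→∞ = 157.09125 + 62.072 = 219.16325 mg/L·hr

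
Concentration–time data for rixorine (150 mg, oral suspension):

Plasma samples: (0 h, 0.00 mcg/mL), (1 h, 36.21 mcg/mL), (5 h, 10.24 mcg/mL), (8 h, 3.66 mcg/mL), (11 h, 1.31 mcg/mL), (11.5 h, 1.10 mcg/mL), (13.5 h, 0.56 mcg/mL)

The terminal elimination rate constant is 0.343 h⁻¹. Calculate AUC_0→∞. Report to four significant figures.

Trapezoidal AUC_0→13.5:
  [0→1]: (0.00+36.21)/2 × 1 = 18.105
  [1→5]: (36.21+10.24)/2 × 4 = 92.9
  [5→8]: (10.24+3.66)/2 × 3 = 20.85
  [8→11]: (3.66+1.31)/2 × 3 = 7.455
  [11→11.5]: (1.31+1.10)/2 × 0.5 = 0.6025
  [11.5→13.5]: (1.10+0.56)/2 × 2 = 1.66
  Sum = 141.5725 mcg/mL·h
Extrapolated tail: C_last / k_e = 0.56 / 0.343 = 1.633
AUC_0→∞ = 141.5725 + 1.633 = 143.2055 mcg/mL·h

AUC = 143.2 mcg/mL·h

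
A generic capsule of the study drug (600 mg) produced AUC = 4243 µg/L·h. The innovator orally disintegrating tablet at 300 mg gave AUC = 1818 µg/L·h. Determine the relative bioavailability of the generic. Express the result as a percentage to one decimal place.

F_rel = (AUC_test/D_test) / (AUC_ref/D_ref)
      = (4243/600) / (1818/300)
      = 7.07167 / 6.06 = 1.1669 = 116.69%

F_rel = 116.7%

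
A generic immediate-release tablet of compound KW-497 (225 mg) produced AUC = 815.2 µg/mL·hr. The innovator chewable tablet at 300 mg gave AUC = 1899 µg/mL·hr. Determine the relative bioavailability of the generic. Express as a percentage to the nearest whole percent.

F_rel = 57%

F_rel = (AUC_test/D_test) / (AUC_ref/D_ref)
      = (815.2/225) / (1899/300)
      = 3.62311 / 6.33 = 0.5724 = 57.24%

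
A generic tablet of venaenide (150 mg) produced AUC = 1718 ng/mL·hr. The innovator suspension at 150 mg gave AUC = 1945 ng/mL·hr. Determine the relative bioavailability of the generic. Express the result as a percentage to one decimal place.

F_rel = (AUC_test/D_test) / (AUC_ref/D_ref)
      = (1718/150) / (1945/150)
      = 11.4533 / 12.9667 = 0.8833 = 88.33%

F_rel = 88.3%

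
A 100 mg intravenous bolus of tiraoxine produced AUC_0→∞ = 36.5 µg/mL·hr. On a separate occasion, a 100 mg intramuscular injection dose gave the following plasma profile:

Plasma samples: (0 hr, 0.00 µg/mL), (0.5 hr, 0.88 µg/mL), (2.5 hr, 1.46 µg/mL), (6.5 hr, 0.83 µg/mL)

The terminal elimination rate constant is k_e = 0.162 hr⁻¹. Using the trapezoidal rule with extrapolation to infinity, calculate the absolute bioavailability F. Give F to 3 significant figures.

F = 0.336

Trapezoidal AUC_0→6.5 (intramuscular injection):
  [0→0.5]: (0.00+0.88)/2 × 0.5 = 0.22
  [0.5→2.5]: (0.88+1.46)/2 × 2 = 2.34
  [2.5→6.5]: (1.46+0.83)/2 × 4 = 4.58
  Sum = 7.14 µg/mL·hr
Tail: C_last/k_e = 0.83/0.162 = 5.123
AUC_0→∞ (intramuscular injection) = 7.14 + 5.123 = 12.263 µg/mL·hr
F = (AUC_ev/D_ev)/(AUC_iv/D_iv) = (12.263/100)/(36.5/100) = 0.12263/0.365 = 0.3360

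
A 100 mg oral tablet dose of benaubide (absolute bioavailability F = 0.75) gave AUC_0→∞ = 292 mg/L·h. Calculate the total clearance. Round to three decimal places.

CL = 0.257 L/h

CL = F × Dose / AUC_0→∞
   = 0.75 × 100 / 292 = 0.256849 L/h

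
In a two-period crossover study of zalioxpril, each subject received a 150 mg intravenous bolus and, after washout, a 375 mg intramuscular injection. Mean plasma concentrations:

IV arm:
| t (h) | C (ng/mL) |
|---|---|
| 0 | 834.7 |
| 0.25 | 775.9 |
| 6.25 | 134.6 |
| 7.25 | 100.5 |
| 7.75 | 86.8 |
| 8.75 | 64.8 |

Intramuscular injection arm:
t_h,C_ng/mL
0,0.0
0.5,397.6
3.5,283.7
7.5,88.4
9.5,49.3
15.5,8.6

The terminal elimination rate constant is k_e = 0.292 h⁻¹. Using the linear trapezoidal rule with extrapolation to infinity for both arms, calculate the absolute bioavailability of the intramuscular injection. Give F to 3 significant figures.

Trapezoidal AUC_0→8.75 (IV):
  [0→0.25]: (834.7+775.9)/2 × 0.25 = 201.325
  [0.25→6.25]: (775.9+134.6)/2 × 6 = 2731.5
  [6.25→7.25]: (134.6+100.5)/2 × 1 = 117.55
  [7.25→7.75]: (100.5+86.8)/2 × 0.5 = 46.825
  [7.75→8.75]: (86.8+64.8)/2 × 1 = 75.8
  Sum = 3173.0 ng/mL·h
IV tail: 64.8/0.292 = 221.918; AUC_iv,0→∞ = 3173.0 + 221.918 = 3394.918 ng/mL·h
Trapezoidal AUC_0→15.5 (intramuscular injection):
  [0→0.5]: (0.0+397.6)/2 × 0.5 = 99.4
  [0.5→3.5]: (397.6+283.7)/2 × 3 = 1021.95
  [3.5→7.5]: (283.7+88.4)/2 × 4 = 744.2
  [7.5→9.5]: (88.4+49.3)/2 × 2 = 137.7
  [9.5→15.5]: (49.3+8.6)/2 × 6 = 173.7
  Sum = 2176.95 ng/mL·h
intramuscular injection tail: 8.6/0.292 = 29.452; AUC_ev,0→∞ = 2176.95 + 29.452 = 2206.402 ng/mL·h
F = (AUC_ev/D_ev)/(AUC_iv/D_iv) = (2206.402/375)/(3394.918/150) = 5.88374/22.6328 = 0.2600

F = 0.260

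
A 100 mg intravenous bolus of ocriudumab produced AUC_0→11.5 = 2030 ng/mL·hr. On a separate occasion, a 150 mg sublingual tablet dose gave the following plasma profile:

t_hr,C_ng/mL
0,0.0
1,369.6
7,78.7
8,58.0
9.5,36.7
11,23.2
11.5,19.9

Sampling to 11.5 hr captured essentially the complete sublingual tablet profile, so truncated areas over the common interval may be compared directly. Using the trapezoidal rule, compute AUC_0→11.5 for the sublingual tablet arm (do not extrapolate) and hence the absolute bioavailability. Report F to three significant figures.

Trapezoidal AUC_0→11.5 (sublingual tablet):
  [0→1]: (0.0+369.6)/2 × 1 = 184.8
  [1→7]: (369.6+78.7)/2 × 6 = 1344.9
  [7→8]: (78.7+58.0)/2 × 1 = 68.35
  [8→9.5]: (58.0+36.7)/2 × 1.5 = 71.025
  [9.5→11]: (36.7+23.2)/2 × 1.5 = 44.925
  [11→11.5]: (23.2+19.9)/2 × 0.5 = 10.775
  Sum = 1724.775 ng/mL·hr
F = (AUC_ev/D_ev)/(AUC_iv/D_iv) = (1724.775/150)/(2030/100) = 11.4985/20.3 = 0.5664

F = 0.566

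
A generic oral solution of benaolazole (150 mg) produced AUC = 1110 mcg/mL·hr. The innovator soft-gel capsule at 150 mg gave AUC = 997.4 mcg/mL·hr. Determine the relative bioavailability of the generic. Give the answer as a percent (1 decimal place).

F_rel = 111.3%

F_rel = (AUC_test/D_test) / (AUC_ref/D_ref)
      = (1110/150) / (997.4/150)
      = 7.4 / 6.64933 = 1.1129 = 111.29%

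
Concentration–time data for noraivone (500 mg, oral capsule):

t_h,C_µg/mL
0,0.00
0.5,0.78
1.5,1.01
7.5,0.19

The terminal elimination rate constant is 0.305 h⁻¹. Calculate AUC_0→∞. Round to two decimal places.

AUC = 5.31 µg/mL·h

Trapezoidal AUC_0→7.5:
  [0→0.5]: (0.00+0.78)/2 × 0.5 = 0.195
  [0.5→1.5]: (0.78+1.01)/2 × 1 = 0.895
  [1.5→7.5]: (1.01+0.19)/2 × 6 = 3.6
  Sum = 4.69 µg/mL·h
Extrapolated tail: C_last / k_e = 0.19 / 0.305 = 0.623
AUC_0→∞ = 4.69 + 0.623 = 5.313 µg/mL·h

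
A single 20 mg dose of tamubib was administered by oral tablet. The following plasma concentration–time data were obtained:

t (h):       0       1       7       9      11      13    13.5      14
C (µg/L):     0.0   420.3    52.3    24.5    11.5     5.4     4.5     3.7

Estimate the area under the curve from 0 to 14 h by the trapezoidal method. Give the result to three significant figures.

AUC = 1760 µg/L·h

Trapezoidal AUC_0→14:
  [0→1]: (0.0+420.3)/2 × 1 = 210.15
  [1→7]: (420.3+52.3)/2 × 6 = 1417.8
  [7→9]: (52.3+24.5)/2 × 2 = 76.8
  [9→11]: (24.5+11.5)/2 × 2 = 36.0
  [11→13]: (11.5+5.4)/2 × 2 = 16.9
  [13→13.5]: (5.4+4.5)/2 × 0.5 = 2.475
  [13.5→14]: (4.5+3.7)/2 × 0.5 = 2.05
  Sum = 1762.175 µg/L·h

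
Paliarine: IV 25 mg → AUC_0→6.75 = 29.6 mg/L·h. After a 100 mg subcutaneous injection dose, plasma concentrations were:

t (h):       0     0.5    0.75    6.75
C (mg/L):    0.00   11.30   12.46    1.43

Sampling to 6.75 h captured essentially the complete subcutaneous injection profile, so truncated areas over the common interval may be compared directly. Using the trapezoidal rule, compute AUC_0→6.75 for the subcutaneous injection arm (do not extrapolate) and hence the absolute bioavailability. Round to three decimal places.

Trapezoidal AUC_0→6.75 (subcutaneous injection):
  [0→0.5]: (0.00+11.30)/2 × 0.5 = 2.825
  [0.5→0.75]: (11.30+12.46)/2 × 0.25 = 2.97
  [0.75→6.75]: (12.46+1.43)/2 × 6 = 41.67
  Sum = 47.465 mg/L·h
F = (AUC_ev/D_ev)/(AUC_iv/D_iv) = (47.465/100)/(29.6/25) = 0.47465/1.184 = 0.4009

F = 0.401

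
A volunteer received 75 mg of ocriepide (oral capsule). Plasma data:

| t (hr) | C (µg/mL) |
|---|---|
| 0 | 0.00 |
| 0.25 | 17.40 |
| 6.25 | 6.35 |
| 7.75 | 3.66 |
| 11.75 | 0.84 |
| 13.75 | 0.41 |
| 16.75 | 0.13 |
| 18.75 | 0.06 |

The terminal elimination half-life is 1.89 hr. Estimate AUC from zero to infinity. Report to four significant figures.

Trapezoidal AUC_0→18.75:
  [0→0.25]: (0.00+17.40)/2 × 0.25 = 2.175
  [0.25→6.25]: (17.40+6.35)/2 × 6 = 71.25
  [6.25→7.75]: (6.35+3.66)/2 × 1.5 = 7.5075
  [7.75→11.75]: (3.66+0.84)/2 × 4 = 9.0
  [11.75→13.75]: (0.84+0.41)/2 × 2 = 1.25
  [13.75→16.75]: (0.41+0.13)/2 × 3 = 0.81
  [16.75→18.75]: (0.13+0.06)/2 × 2 = 0.19
  Sum = 92.1825 µg/mL·hr
k_e = ln2 / t½ = 0.693147 / 1.89 = 0.3667 hr^-1
Extrapolated tail: C_last / k_e = 0.06 / 0.3667 = 0.164
AUC_0→∞ = 92.1825 + 0.164 = 92.3465 µg/mL·hr

AUC = 92.35 µg/mL·hr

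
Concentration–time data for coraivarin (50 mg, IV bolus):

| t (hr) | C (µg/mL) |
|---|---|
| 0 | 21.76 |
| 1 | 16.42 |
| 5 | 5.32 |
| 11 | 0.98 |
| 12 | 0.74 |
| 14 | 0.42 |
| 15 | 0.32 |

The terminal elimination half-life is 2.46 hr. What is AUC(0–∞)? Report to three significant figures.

AUC = 85.0 µg/mL·hr

Trapezoidal AUC_0→15:
  [0→1]: (21.76+16.42)/2 × 1 = 19.09
  [1→5]: (16.42+5.32)/2 × 4 = 43.48
  [5→11]: (5.32+0.98)/2 × 6 = 18.9
  [11→12]: (0.98+0.74)/2 × 1 = 0.86
  [12→14]: (0.74+0.42)/2 × 2 = 1.16
  [14→15]: (0.42+0.32)/2 × 1 = 0.37
  Sum = 83.86 µg/mL·hr
k_e = ln2 / t½ = 0.693147 / 2.46 = 0.2818 hr^-1
Extrapolated tail: C_last / k_e = 0.32 / 0.2818 = 1.136
AUC_0→∞ = 83.86 + 1.136 = 84.996 µg/mL·hr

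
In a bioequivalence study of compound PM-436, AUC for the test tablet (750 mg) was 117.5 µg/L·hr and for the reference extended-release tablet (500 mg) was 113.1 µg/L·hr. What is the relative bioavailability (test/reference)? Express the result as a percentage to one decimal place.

F_rel = 69.3%

F_rel = (AUC_test/D_test) / (AUC_ref/D_ref)
      = (117.5/750) / (113.1/500)
      = 0.156667 / 0.2262 = 0.6926 = 69.26%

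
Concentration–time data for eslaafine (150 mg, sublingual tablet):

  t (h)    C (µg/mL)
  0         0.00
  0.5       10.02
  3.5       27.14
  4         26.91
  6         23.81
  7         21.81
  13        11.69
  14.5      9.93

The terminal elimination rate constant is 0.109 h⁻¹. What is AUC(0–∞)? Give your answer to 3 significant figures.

AUC = 353 µg/mL·h

Trapezoidal AUC_0→14.5:
  [0→0.5]: (0.00+10.02)/2 × 0.5 = 2.505
  [0.5→3.5]: (10.02+27.14)/2 × 3 = 55.74
  [3.5→4]: (27.14+26.91)/2 × 0.5 = 13.5125
  [4→6]: (26.91+23.81)/2 × 2 = 50.72
  [6→7]: (23.81+21.81)/2 × 1 = 22.81
  [7→13]: (21.81+11.69)/2 × 6 = 100.5
  [13→14.5]: (11.69+9.93)/2 × 1.5 = 16.215
  Sum = 262.0025 µg/mL·h
Extrapolated tail: C_last / k_e = 9.93 / 0.109 = 91.101
AUC_0→∞ = 262.0025 + 91.101 = 353.1035 µg/mL·h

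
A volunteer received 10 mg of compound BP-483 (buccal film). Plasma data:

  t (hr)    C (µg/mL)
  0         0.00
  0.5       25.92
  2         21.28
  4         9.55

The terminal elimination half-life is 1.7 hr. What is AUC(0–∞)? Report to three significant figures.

Trapezoidal AUC_0→4:
  [0→0.5]: (0.00+25.92)/2 × 0.5 = 6.48
  [0.5→2]: (25.92+21.28)/2 × 1.5 = 35.4
  [2→4]: (21.28+9.55)/2 × 2 = 30.83
  Sum = 72.71 µg/mL·hr
k_e = ln2 / t½ = 0.693147 / 1.7 = 0.4077 hr^-1
Extrapolated tail: C_last / k_e = 9.55 / 0.4077 = 23.424
AUC_0→∞ = 72.71 + 23.424 = 96.134 µg/mL·hr

AUC = 96.1 µg/mL·hr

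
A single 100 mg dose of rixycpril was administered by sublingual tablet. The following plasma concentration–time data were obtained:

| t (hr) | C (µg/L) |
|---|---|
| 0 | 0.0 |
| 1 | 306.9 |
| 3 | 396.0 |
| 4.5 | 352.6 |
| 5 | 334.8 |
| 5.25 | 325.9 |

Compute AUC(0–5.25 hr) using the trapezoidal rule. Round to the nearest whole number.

AUC = 1672 µg/L·hr

Trapezoidal AUC_0→5.25:
  [0→1]: (0.0+306.9)/2 × 1 = 153.45
  [1→3]: (306.9+396.0)/2 × 2 = 702.9
  [3→4.5]: (396.0+352.6)/2 × 1.5 = 561.45
  [4.5→5]: (352.6+334.8)/2 × 0.5 = 171.85
  [5→5.25]: (334.8+325.9)/2 × 0.25 = 82.5875
  Sum = 1672.2375 µg/L·hr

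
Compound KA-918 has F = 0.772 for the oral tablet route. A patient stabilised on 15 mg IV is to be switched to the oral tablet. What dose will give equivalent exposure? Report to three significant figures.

D_oral = 19.4 mg

For equal systemic exposure: F × D_ev = D_iv
D_ev = D_iv / F = 15 / 0.772 = 19.4301 mg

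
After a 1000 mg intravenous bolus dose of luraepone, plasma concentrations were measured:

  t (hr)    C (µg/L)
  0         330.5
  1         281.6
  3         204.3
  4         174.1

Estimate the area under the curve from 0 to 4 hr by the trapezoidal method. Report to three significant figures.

Trapezoidal AUC_0→4:
  [0→1]: (330.5+281.6)/2 × 1 = 306.05
  [1→3]: (281.6+204.3)/2 × 2 = 485.9
  [3→4]: (204.3+174.1)/2 × 1 = 189.2
  Sum = 981.15 µg/L·hr

AUC = 981 µg/L·hr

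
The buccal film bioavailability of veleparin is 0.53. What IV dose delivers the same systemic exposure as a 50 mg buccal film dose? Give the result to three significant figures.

D_iv = 26.5 mg

Systemic exposure from an extravascular dose = F × D_ev, so the equivalent IV dose is F × D_ev.
D_iv = F × D_ev = 0.53 × 50 = 26.5 mg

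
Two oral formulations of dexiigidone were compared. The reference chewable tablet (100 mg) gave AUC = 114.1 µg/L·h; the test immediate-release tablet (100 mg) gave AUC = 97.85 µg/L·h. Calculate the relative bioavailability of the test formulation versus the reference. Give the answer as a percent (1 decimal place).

F_rel = (AUC_test/D_test) / (AUC_ref/D_ref)
      = (97.85/100) / (114.1/100)
      = 0.9785 / 1.141 = 0.8576 = 85.76%

F_rel = 85.8%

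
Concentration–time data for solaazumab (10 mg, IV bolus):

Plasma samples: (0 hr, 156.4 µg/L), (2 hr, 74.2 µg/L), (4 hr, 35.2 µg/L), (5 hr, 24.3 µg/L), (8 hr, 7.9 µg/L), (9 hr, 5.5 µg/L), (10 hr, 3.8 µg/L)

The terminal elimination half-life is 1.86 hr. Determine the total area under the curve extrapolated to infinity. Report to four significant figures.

Trapezoidal AUC_0→10:
  [0→2]: (156.4+74.2)/2 × 2 = 230.6
  [2→4]: (74.2+35.2)/2 × 2 = 109.4
  [4→5]: (35.2+24.3)/2 × 1 = 29.75
  [5→8]: (24.3+7.9)/2 × 3 = 48.3
  [8→9]: (7.9+5.5)/2 × 1 = 6.7
  [9→10]: (5.5+3.8)/2 × 1 = 4.65
  Sum = 429.4 µg/L·hr
k_e = ln2 / t½ = 0.693147 / 1.86 = 0.3727 hr^-1
Extrapolated tail: C_last / k_e = 3.8 / 0.3727 = 10.196
AUC_0→∞ = 429.4 + 10.196 = 439.596 µg/L·hr

AUC = 439.6 µg/L·hr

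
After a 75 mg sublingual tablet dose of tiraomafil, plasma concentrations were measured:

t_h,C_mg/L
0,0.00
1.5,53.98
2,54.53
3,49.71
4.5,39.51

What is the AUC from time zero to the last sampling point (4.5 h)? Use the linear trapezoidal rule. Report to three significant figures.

AUC = 187 mg/L·h

Trapezoidal AUC_0→4.5:
  [0→1.5]: (0.00+53.98)/2 × 1.5 = 40.485
  [1.5→2]: (53.98+54.53)/2 × 0.5 = 27.1275
  [2→3]: (54.53+49.71)/2 × 1 = 52.12
  [3→4.5]: (49.71+39.51)/2 × 1.5 = 66.915
  Sum = 186.6475 mg/L·h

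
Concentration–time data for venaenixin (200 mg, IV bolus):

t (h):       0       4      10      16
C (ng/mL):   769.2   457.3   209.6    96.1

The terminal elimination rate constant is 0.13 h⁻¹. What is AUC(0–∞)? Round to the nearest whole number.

AUC = 6110 ng/mL·h

Trapezoidal AUC_0→16:
  [0→4]: (769.2+457.3)/2 × 4 = 2453.0
  [4→10]: (457.3+209.6)/2 × 6 = 2000.7
  [10→16]: (209.6+96.1)/2 × 6 = 917.1
  Sum = 5370.8 ng/mL·h
Extrapolated tail: C_last / k_e = 96.1 / 0.13 = 739.231
AUC_0→∞ = 5370.8 + 739.231 = 6110.031 ng/mL·h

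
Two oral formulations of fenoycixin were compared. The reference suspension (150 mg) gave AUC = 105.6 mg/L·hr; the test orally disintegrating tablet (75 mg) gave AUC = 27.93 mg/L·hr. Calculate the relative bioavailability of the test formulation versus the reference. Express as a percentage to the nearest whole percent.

F_rel = 53%

F_rel = (AUC_test/D_test) / (AUC_ref/D_ref)
      = (27.93/75) / (105.6/150)
      = 0.3724 / 0.704 = 0.5290 = 52.90%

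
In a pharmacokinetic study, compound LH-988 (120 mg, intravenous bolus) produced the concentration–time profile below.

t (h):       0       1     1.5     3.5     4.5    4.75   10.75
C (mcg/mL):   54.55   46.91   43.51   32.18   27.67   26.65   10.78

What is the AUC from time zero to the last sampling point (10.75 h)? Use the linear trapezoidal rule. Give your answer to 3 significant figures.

Trapezoidal AUC_0→10.75:
  [0→1]: (54.55+46.91)/2 × 1 = 50.73
  [1→1.5]: (46.91+43.51)/2 × 0.5 = 22.605
  [1.5→3.5]: (43.51+32.18)/2 × 2 = 75.69
  [3.5→4.5]: (32.18+27.67)/2 × 1 = 29.925
  [4.5→4.75]: (27.67+26.65)/2 × 0.25 = 6.79
  [4.75→10.75]: (26.65+10.78)/2 × 6 = 112.29
  Sum = 298.03 mcg/mL·h

AUC = 298 mcg/mL·h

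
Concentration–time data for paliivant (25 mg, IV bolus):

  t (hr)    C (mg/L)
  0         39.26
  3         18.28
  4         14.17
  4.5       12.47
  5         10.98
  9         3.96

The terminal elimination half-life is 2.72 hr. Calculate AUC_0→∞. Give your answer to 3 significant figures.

Trapezoidal AUC_0→9:
  [0→3]: (39.26+18.28)/2 × 3 = 86.31
  [3→4]: (18.28+14.17)/2 × 1 = 16.225
  [4→4.5]: (14.17+12.47)/2 × 0.5 = 6.66
  [4.5→5]: (12.47+10.98)/2 × 0.5 = 5.8625
  [5→9]: (10.98+3.96)/2 × 4 = 29.88
  Sum = 144.9375 mg/L·hr
k_e = ln2 / t½ = 0.693147 / 2.72 = 0.2548 hr^-1
Extrapolated tail: C_last / k_e = 3.96 / 0.2548 = 15.542
AUC_0→∞ = 144.9375 + 15.542 = 160.4795 mg/L·hr

AUC = 160 mg/L·hr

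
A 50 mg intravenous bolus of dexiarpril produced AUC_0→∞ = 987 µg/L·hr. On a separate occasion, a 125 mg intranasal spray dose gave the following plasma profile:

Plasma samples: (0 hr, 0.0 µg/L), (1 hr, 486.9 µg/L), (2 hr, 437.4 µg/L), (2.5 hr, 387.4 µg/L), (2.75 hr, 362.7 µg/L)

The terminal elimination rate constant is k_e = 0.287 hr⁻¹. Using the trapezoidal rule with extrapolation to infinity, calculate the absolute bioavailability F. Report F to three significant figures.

F = 0.920

Trapezoidal AUC_0→2.75 (intranasal spray):
  [0→1]: (0.0+486.9)/2 × 1 = 243.45
  [1→2]: (486.9+437.4)/2 × 1 = 462.15
  [2→2.5]: (437.4+387.4)/2 × 0.5 = 206.2
  [2.5→2.75]: (387.4+362.7)/2 × 0.25 = 93.7625
  Sum = 1005.5625 µg/L·hr
Tail: C_last/k_e = 362.7/0.287 = 1263.763
AUC_0→∞ (intranasal spray) = 1005.5625 + 1263.763 = 2269.3255 µg/L·hr
F = (AUC_ev/D_ev)/(AUC_iv/D_iv) = (2269.3255/125)/(987/50) = 18.154604/19.74 = 0.9197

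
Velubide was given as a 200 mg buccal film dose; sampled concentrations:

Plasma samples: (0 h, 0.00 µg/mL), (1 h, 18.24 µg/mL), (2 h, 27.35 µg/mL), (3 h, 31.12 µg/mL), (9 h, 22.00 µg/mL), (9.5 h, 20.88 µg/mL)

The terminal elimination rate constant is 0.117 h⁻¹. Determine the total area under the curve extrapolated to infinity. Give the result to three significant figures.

Trapezoidal AUC_0→9.5:
  [0→1]: (0.00+18.24)/2 × 1 = 9.12
  [1→2]: (18.24+27.35)/2 × 1 = 22.795
  [2→3]: (27.35+31.12)/2 × 1 = 29.235
  [3→9]: (31.12+22.00)/2 × 6 = 159.36
  [9→9.5]: (22.00+20.88)/2 × 0.5 = 10.72
  Sum = 231.23 µg/mL·h
Extrapolated tail: C_last / k_e = 20.88 / 0.117 = 178.462
AUC_0→∞ = 231.23 + 178.462 = 409.692 µg/mL·h

AUC = 410 µg/mL·h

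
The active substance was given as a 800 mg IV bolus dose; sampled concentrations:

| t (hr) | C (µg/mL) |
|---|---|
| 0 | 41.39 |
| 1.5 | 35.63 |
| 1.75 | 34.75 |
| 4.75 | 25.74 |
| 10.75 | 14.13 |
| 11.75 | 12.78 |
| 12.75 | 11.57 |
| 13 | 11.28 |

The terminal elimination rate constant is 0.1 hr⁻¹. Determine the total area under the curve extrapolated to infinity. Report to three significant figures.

Trapezoidal AUC_0→13:
  [0→1.5]: (41.39+35.63)/2 × 1.5 = 57.765
  [1.5→1.75]: (35.63+34.75)/2 × 0.25 = 8.7975
  [1.75→4.75]: (34.75+25.74)/2 × 3 = 90.735
  [4.75→10.75]: (25.74+14.13)/2 × 6 = 119.61
  [10.75→11.75]: (14.13+12.78)/2 × 1 = 13.455
  [11.75→12.75]: (12.78+11.57)/2 × 1 = 12.175
  [12.75→13]: (11.57+11.28)/2 × 0.25 = 2.85625
  Sum = 305.39375 µg/mL·hr
Extrapolated tail: C_last / k_e = 11.28 / 0.1 = 112.800
AUC_0→∞ = 305.39375 + 112.800 = 418.19375 µg/mL·hr

AUC = 418 µg/mL·hr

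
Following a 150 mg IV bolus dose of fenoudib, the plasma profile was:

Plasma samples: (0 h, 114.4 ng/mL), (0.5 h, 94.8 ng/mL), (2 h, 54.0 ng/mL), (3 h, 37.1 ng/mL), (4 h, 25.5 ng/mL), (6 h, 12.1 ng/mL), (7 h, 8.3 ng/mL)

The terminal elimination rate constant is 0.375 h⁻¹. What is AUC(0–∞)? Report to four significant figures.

Trapezoidal AUC_0→7:
  [0→0.5]: (114.4+94.8)/2 × 0.5 = 52.3
  [0.5→2]: (94.8+54.0)/2 × 1.5 = 111.6
  [2→3]: (54.0+37.1)/2 × 1 = 45.55
  [3→4]: (37.1+25.5)/2 × 1 = 31.3
  [4→6]: (25.5+12.1)/2 × 2 = 37.6
  [6→7]: (12.1+8.3)/2 × 1 = 10.2
  Sum = 288.55 ng/mL·h
Extrapolated tail: C_last / k_e = 8.3 / 0.375 = 22.133
AUC_0→∞ = 288.55 + 22.133 = 310.683 ng/mL·h

AUC = 310.7 ng/mL·h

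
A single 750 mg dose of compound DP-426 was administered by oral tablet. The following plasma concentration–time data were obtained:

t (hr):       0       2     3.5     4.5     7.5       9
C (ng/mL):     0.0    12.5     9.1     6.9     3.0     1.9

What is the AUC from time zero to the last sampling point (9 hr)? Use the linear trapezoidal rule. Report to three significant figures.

Trapezoidal AUC_0→9:
  [0→2]: (0.0+12.5)/2 × 2 = 12.5
  [2→3.5]: (12.5+9.1)/2 × 1.5 = 16.2
  [3.5→4.5]: (9.1+6.9)/2 × 1 = 8.0
  [4.5→7.5]: (6.9+3.0)/2 × 3 = 14.85
  [7.5→9]: (3.0+1.9)/2 × 1.5 = 3.675
  Sum = 55.225 ng/mL·hr

AUC = 55.2 ng/mL·hr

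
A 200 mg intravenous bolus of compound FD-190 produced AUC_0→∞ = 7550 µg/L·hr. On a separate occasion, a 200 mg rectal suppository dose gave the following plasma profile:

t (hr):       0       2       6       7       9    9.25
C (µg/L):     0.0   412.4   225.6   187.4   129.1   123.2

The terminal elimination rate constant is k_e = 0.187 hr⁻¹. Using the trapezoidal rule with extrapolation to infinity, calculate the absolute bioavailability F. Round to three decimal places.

Trapezoidal AUC_0→9.25 (rectal suppository):
  [0→2]: (0.0+412.4)/2 × 2 = 412.4
  [2→6]: (412.4+225.6)/2 × 4 = 1276.0
  [6→7]: (225.6+187.4)/2 × 1 = 206.5
  [7→9]: (187.4+129.1)/2 × 2 = 316.5
  [9→9.25]: (129.1+123.2)/2 × 0.25 = 31.5375
  Sum = 2242.9375 µg/L·hr
Tail: C_last/k_e = 123.2/0.187 = 658.824
AUC_0→∞ (rectal suppository) = 2242.9375 + 658.824 = 2901.7615 µg/L·hr
F = (AUC_ev/D_ev)/(AUC_iv/D_iv) = (2901.7615/200)/(7550/200) = 14.5088/37.75 = 0.3843

F = 0.384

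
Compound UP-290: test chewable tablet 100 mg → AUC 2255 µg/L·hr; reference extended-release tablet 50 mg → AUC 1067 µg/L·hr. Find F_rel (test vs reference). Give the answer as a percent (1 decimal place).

F_rel = (AUC_test/D_test) / (AUC_ref/D_ref)
      = (2255/100) / (1067/50)
      = 22.55 / 21.34 = 1.0567 = 105.67%

F_rel = 105.7%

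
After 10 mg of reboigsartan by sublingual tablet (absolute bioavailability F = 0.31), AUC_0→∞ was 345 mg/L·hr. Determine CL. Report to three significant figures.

CL = F × Dose / AUC_0→∞
   = 0.31 × 10 / 345 = 0.00898551 L/hr

CL = 0.00899 L/hr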